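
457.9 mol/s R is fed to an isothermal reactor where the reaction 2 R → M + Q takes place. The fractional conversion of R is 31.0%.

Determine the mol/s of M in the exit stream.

71 mol/s

R reacted = 0.31 × 457.9 = 141.9 mol/s; ν_R = −2, so ξ = 141.9/2 = 70.97 mol/s.
Outlet amounts (n = n₀ + ν ξ):
  R: 457.9 − 2(70.97) = 316
  M: 0 + 1(70.97) = 70.97
  Q: 0 + 1(70.97) = 70.97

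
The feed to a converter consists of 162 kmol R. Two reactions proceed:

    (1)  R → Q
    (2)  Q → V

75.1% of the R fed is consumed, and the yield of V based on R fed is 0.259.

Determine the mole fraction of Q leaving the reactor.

Conversion of R: R consumed = 1ξ₁ = 0.751 × 162 → ξ₁ = 121.7 kmol.
Yield of V: 1ξ₂ / 162 = 0.259 → ξ₂ = 41.96 kmol.
Outlet amounts (n = n₀ + Σ ν·ξ):
  R: 162 − 1(121.7) = 40.34
  Q: 0 + 1(121.7) − 1(41.96) = 79.7
  V: 0 + 1(41.96) = 41.96
Total out = 162 kmol; y_Q = 79.7 / 162 = 0.492.

0.492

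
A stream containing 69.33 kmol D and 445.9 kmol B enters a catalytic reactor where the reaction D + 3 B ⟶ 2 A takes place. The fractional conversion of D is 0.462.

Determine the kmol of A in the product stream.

64.1 kmol

D reacted = 0.462 × 69.33 = 32.03 kmol; ν_D = −1, so ξ = 32.03/1 = 32.03 kmol.
Outlet amounts (n = n₀ + ν ξ):
  D: 69.33 − 1(32.03) = 37.3
  B: 445.9 − 3(32.03) = 349.8
  A: 0 + 2(32.03) = 64.06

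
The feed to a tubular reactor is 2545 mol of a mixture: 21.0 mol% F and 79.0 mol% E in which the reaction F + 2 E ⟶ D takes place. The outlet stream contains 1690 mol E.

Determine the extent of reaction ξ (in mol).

For E: n = n₀ − 2ξ → 1690 = 2011 − 2ξ, giving ξ = 160.3 mol.
Outlet amounts (n = n₀ + ν ξ):
  F: 534.5 − 1(160.3) = 374.2
  E: 2011 − 2(160.3) = 1690
  D: 0 + 1(160.3) = 160.3

ξ = 160 mol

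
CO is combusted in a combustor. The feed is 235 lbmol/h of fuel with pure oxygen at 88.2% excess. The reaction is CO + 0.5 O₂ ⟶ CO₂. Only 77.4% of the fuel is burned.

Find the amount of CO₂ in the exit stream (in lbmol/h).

182 lbmol/h

Stoichiometric O₂ = 0.5 × 235 = 117.5 lbmol/h; O₂ fed = 117.5 × 1.882 = 221.1 lbmol/h.
Fuel reacted = 0.774 × 235 → ξ = 181.9 lbmol/h.
Outlet (n = n₀ + ν ξ):
  CO: 235 − 1(181.9) = 53.11
  O₂: 221.1 − 0.5(181.9) = 130.2
  CO₂: 0 + 1(181.9) = 181.9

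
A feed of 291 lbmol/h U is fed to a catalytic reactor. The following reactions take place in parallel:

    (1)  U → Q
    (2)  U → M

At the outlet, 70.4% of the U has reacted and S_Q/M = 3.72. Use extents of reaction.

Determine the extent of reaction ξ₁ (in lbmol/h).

ξ₁ = 161 lbmol/h

Conversion of U: U consumed = 0.704 × 291 = 204.9 lbmol/h = 1ξ₁ + 1ξ₂.
Selectivity: 1ξ₁ / (1ξ₂) = 3.72 → ξ₁ = 3.72 ξ₂.
Substitute: (1·3.72 + 1) ξ₂ = 204.9 → ξ₂ = 43.4 lbmol/h, ξ₁ = 161.5 lbmol/h.
Outlet amounts (n = n₀ + Σ ν·ξ):
  U: 291 − 1(161.5) − 1(43.4) = 86.14
  Q: 0 + 1(161.5) = 161.5
  M: 0 + 1(43.4) = 43.4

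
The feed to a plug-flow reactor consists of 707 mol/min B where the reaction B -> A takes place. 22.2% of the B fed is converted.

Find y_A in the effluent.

B reacted = 0.222 × 707 = 157 mol/min; ν_B = −1, so ξ = 157/1 = 157 mol/min.
Outlet amounts (n = n₀ + ν ξ):
  B: 707 − 1(157) = 550
  A: 0 + 1(157) = 157
Total out = 707 mol/min; y_A = 157 / 707 = 0.222.

0.222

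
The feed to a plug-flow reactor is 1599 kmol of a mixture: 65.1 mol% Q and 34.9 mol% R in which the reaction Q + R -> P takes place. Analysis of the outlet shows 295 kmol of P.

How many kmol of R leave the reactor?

263 kmol

For P: n = n₀ + 1ξ → 295 = 0 + 1ξ, giving ξ = 295 kmol.
Outlet amounts (n = n₀ + ν ξ):
  Q: 1041 − 1(295) = 745.9
  R: 558.1 − 1(295) = 263.1
  P: 0 + 1(295) = 295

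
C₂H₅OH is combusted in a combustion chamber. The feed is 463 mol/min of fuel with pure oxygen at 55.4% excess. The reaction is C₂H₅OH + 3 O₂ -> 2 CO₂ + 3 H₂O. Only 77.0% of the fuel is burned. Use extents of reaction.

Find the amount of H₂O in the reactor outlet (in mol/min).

Stoichiometric O₂ = 3 × 463 = 1389 mol/min; O₂ fed = 1389 × 1.554 = 2159 mol/min.
Fuel reacted = 0.77 × 463 → ξ = 356.5 mol/min.
Outlet (n = n₀ + ν ξ):
  C₂H₅OH: 463 − 1(356.5) = 106.5
  O₂: 2159 − 3(356.5) = 1089
  CO₂: 0 + 2(356.5) = 713
  H₂O: 0 + 3(356.5) = 1070

1070 mol/min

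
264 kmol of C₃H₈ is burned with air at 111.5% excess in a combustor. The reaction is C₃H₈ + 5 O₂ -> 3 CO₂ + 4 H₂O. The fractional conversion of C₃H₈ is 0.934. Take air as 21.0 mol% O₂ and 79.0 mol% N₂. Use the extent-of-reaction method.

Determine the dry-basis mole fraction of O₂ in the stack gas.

Stoichiometric O₂ = 5 × 264 = 1320 kmol; O₂ fed = 1320 × 2.115 = 2792 kmol.
N₂ fed = 2792 × 79/21 = 10500 kmol.
Fuel reacted = 0.934 × 264 → ξ = 246.6 kmol.
Outlet (n = n₀ + ν ξ):
  C₃H₈: 264 − 1(246.6) = 17.42
  O₂: 2792 − 5(246.6) = 1559
  N₂: 10500 (inert)
  CO₂: 0 + 3(246.6) = 739.7
  H₂O: 0 + 4(246.6) = 986.3
Dry total = 12820 kmol; y_O₂ (dry) = 1559 / 12820 = 0.1216.

0.122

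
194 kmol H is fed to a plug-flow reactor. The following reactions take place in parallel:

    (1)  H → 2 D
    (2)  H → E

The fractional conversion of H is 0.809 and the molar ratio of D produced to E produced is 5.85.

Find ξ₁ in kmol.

Conversion of H: H consumed = 0.809 × 194 = 156.9 kmol = 1ξ₁ + 1ξ₂.
Selectivity: 2ξ₁ / (1ξ₂) = 5.85 → ξ₁ = 2.925 ξ₂.
Substitute: (1·2.925 + 1) ξ₂ = 156.9 → ξ₂ = 39.99 kmol, ξ₁ = 117 kmol.
Outlet amounts (n = n₀ + Σ ν·ξ):
  H: 194 − 1(117) − 1(39.99) = 37.05
  D: 0 + 2(117) = 233.9
  E: 0 + 1(39.99) = 39.99

ξ₁ = 117 kmol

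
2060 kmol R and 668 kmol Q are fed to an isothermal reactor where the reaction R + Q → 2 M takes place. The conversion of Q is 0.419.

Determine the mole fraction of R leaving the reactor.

0.653

Q reacted = 0.419 × 668 = 279.9 kmol; ν_Q = −1, so ξ = 279.9/1 = 279.9 kmol.
Outlet amounts (n = n₀ + ν ξ):
  R: 2060 − 1(279.9) = 1780
  Q: 668 − 1(279.9) = 388.1
  M: 0 + 2(279.9) = 559.8
Total out = 2728 kmol; y_R = 1780 / 2728 = 0.6525.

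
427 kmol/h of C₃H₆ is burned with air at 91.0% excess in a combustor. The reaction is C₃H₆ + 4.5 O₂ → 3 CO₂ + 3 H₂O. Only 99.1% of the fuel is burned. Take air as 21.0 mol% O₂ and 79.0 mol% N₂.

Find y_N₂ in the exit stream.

0.762

Stoichiometric O₂ = 4.5 × 427 = 1922 kmol/h; O₂ fed = 1922 × 1.910 = 3670 kmol/h.
N₂ fed = 3670 × 79/21 = 13810 kmol/h.
Fuel reacted = 0.991 × 427 → ξ = 423.2 kmol/h.
Outlet (n = n₀ + ν ξ):
  C₃H₆: 427 − 1(423.2) = 3.843
  O₂: 3670 − 4.5(423.2) = 1766
  N₂: 13810 (inert)
  CO₂: 0 + 3(423.2) = 1269
  H₂O: 0 + 3(423.2) = 1269
Total out = 18120 kmol/h; y_N₂ = 13810 / 18120 = 0.7622.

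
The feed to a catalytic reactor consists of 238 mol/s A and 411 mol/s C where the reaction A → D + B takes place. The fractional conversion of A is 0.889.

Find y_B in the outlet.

0.246

A reacted = 0.889 × 238 = 211.6 mol/s; ν_A = −1, so ξ = 211.6/1 = 211.6 mol/s.
Outlet amounts (n = n₀ + ν ξ):
  A: 238 − 1(211.6) = 26.42
  D: 0 + 1(211.6) = 211.6
  B: 0 + 1(211.6) = 211.6
  C: 411 (inert)
Total out = 860.6 mol/s; y_B = 211.6 / 860.6 = 0.2459.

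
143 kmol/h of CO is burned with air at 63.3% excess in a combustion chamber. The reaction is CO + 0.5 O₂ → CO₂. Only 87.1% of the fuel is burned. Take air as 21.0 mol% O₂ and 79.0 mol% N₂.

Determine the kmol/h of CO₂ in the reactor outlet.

125 kmol/h

Stoichiometric O₂ = 0.5 × 143 = 71.5 kmol/h; O₂ fed = 71.5 × 1.633 = 116.8 kmol/h.
N₂ fed = 116.8 × 79/21 = 439.2 kmol/h.
Fuel reacted = 0.871 × 143 → ξ = 124.6 kmol/h.
Outlet (n = n₀ + ν ξ):
  CO: 143 − 1(124.6) = 18.45
  O₂: 116.8 − 0.5(124.6) = 54.48
  N₂: 439.2 (inert)
  CO₂: 0 + 1(124.6) = 124.6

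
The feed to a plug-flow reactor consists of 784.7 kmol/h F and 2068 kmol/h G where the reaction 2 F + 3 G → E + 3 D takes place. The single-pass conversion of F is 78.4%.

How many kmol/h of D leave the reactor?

F reacted = 0.784 × 784.7 = 615.2 kmol/h; ν_F = −2, so ξ = 615.2/2 = 307.6 kmol/h.
Outlet amounts (n = n₀ + ν ξ):
  F: 784.7 − 2(307.6) = 169.5
  G: 2068 − 3(307.6) = 1145
  E: 0 + 1(307.6) = 307.6
  D: 0 + 3(307.6) = 922.8

923 kmol/h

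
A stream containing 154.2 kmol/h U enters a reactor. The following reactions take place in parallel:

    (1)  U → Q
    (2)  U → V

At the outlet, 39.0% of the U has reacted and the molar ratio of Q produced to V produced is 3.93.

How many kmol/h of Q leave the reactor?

47.9 kmol/h

Conversion of U: U consumed = 0.39 × 154.2 = 60.14 kmol/h = 1ξ₁ + 1ξ₂.
Selectivity: 1ξ₁ / (1ξ₂) = 3.93 → ξ₁ = 3.93 ξ₂.
Substitute: (1·3.93 + 1) ξ₂ = 60.14 → ξ₂ = 12.2 kmol/h, ξ₁ = 47.94 kmol/h.
Outlet amounts (n = n₀ + Σ ν·ξ):
  U: 154.2 − 1(47.94) − 1(12.2) = 94.06
  Q: 0 + 1(47.94) = 47.94
  V: 0 + 1(12.2) = 12.2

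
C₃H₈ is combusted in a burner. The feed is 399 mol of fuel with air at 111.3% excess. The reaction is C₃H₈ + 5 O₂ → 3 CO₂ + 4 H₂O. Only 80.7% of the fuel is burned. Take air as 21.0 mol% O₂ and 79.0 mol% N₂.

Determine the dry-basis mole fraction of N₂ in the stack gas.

Stoichiometric O₂ = 5 × 399 = 1995 mol; O₂ fed = 1995 × 2.113 = 4215 mol.
N₂ fed = 4215 × 79/21 = 15860 mol.
Fuel reacted = 0.807 × 399 → ξ = 322 mol.
Outlet (n = n₀ + ν ξ):
  C₃H₈: 399 − 1(322) = 77.01
  O₂: 4215 − 5(322) = 2605
  N₂: 15860 (inert)
  CO₂: 0 + 3(322) = 966
  H₂O: 0 + 4(322) = 1288
Dry total = 19510 mol; y_N₂ (dry) = 15860 / 19510 = 0.813.

0.813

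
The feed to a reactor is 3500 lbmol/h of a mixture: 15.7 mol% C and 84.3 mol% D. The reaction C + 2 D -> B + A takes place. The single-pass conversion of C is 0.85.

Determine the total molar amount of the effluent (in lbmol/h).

C reacted = 0.85 × 549.5 = 467.1 lbmol/h; ν_C = −1, so ξ = 467.1/1 = 467.1 lbmol/h.
Outlet amounts (n = n₀ + ν ξ):
  C: 549.5 − 1(467.1) = 82.43
  D: 2950 − 2(467.1) = 2016
  B: 0 + 1(467.1) = 467.1
  A: 0 + 1(467.1) = 467.1
Total out = 82.43 + 2016 + 467.1 + 467.1 = 3033 lbmol/h.

3030 lbmol/h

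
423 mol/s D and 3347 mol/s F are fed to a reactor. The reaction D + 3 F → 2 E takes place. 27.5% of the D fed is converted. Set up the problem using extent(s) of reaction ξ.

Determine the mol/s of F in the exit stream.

D reacted = 0.275 × 423 = 116.3 mol/s; ν_D = −1, so ξ = 116.3/1 = 116.3 mol/s.
Outlet amounts (n = n₀ + ν ξ):
  D: 423 − 1(116.3) = 306.7
  F: 3347 − 3(116.3) = 2998
  E: 0 + 2(116.3) = 232.7

3000 mol/s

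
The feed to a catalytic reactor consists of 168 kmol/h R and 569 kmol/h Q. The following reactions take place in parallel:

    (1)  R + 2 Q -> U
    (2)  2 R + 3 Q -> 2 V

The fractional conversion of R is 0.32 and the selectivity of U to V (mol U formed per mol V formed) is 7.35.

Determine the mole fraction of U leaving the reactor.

0.0748

Conversion of R: R consumed = 0.32 × 168 = 53.76 kmol/h = 1ξ₁ + 2ξ₂.
Selectivity: 1ξ₁ / (2ξ₂) = 7.35 → ξ₁ = 14.7 ξ₂.
Substitute: (1·14.7 + 2) ξ₂ = 53.76 → ξ₂ = 3.219 kmol/h, ξ₁ = 47.32 kmol/h.
Outlet amounts (n = n₀ + Σ ν·ξ):
  R: 168 − 1(47.32) − 2(3.219) = 114.2
  Q: 569 − 2(47.32) − 3(3.219) = 464.7
  U: 0 + 1(47.32) = 47.32
  V: 0 + 2(3.219) = 6.438
Total out = 632.7 kmol/h; y_U = 47.32 / 632.7 = 0.07479.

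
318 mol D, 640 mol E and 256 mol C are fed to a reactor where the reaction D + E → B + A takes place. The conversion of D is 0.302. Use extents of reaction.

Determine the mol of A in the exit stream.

D reacted = 0.302 × 318 = 96.04 mol; ν_D = −1, so ξ = 96.04/1 = 96.04 mol.
Outlet amounts (n = n₀ + ν ξ):
  D: 318 − 1(96.04) = 222
  E: 640 − 1(96.04) = 544
  B: 0 + 1(96.04) = 96.04
  A: 0 + 1(96.04) = 96.04
  C: 256 (inert)

96 mol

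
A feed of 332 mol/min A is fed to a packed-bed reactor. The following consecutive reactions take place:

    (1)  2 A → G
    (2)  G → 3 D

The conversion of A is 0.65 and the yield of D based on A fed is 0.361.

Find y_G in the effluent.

0.224

Conversion of A: A consumed = 2ξ₁ = 0.65 × 332 → ξ₁ = 107.9 mol/min.
Yield of D: 3ξ₂ / 332 = 0.361 → ξ₂ = 39.95 mol/min.
Outlet amounts (n = n₀ + Σ ν·ξ):
  A: 332 − 2(107.9) = 116.2
  G: 0 + 1(107.9) − 1(39.95) = 67.95
  D: 0 + 3(39.95) = 119.9
Total out = 304 mol/min; y_G = 67.95 / 304 = 0.2235.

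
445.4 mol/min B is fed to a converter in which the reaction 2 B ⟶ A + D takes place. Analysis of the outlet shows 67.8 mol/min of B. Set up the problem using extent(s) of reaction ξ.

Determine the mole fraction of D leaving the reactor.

0.424

For B: n = n₀ − 2ξ → 67.8 = 445.4 − 2ξ, giving ξ = 188.8 mol/min.
Outlet amounts (n = n₀ + ν ξ):
  B: 445.4 − 2(188.8) = 67.8
  A: 0 + 1(188.8) = 188.8
  D: 0 + 1(188.8) = 188.8
Total out = 445.4 mol/min; y_D = 188.8 / 445.4 = 0.4239.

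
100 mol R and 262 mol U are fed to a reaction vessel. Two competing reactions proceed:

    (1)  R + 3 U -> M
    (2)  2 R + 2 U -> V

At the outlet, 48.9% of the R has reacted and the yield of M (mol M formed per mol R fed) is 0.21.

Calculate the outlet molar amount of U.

Yield of M: 1ξ₁ / 100 = 0.21 → ξ₁ = 21 mol.
Conversion of R: 1ξ₁ + 2ξ₂ = 0.489 × 100 = 48.9 → ξ₂ = 13.95 mol.
Outlet amounts (n = n₀ + Σ ν·ξ):
  R: 100 − 1(21) − 2(13.95) = 51.1
  U: 262 − 3(21) − 2(13.95) = 171.1
  M: 0 + 1(21) = 21
  V: 0 + 1(13.95) = 13.95

171 mol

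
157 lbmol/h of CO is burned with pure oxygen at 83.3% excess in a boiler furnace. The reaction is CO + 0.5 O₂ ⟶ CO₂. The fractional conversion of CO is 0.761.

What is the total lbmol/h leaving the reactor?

Stoichiometric O₂ = 0.5 × 157 = 78.5 lbmol/h; O₂ fed = 78.5 × 1.833 = 143.9 lbmol/h.
Fuel reacted = 0.761 × 157 → ξ = 119.5 lbmol/h.
Outlet (n = n₀ + ν ξ):
  CO: 157 − 1(119.5) = 37.52
  O₂: 143.9 − 0.5(119.5) = 84.15
  CO₂: 0 + 1(119.5) = 119.5
Total out = 37.52 + 84.15 + 119.5 = 241.2 lbmol/h.

241 lbmol/h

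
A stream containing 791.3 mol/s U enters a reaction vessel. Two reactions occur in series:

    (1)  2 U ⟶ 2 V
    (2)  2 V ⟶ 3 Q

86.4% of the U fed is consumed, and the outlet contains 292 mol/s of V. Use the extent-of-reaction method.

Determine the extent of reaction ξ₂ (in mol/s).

Conversion of U: U consumed = 2ξ₁ = 0.864 × 791.3 → ξ₁ = 341.8 mol/s.
V balance: n_V = 0 + 2ξ₁ − 2ξ₂ = 292 → ξ₂ = (2·341.8 − 292)/2 = 195.8 mol/s.
Outlet amounts (n = n₀ + Σ ν·ξ):
  U: 791.3 − 2(341.8) = 107.6
  V: 0 + 2(341.8) − 2(195.8) = 292
  Q: 0 + 3(195.8) = 587.5

ξ₂ = 196 mol/s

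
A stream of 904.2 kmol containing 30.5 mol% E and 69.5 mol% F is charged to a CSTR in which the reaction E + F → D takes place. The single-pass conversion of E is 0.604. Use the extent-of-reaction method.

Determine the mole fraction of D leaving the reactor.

0.226

E reacted = 0.604 × 275.8 = 166.6 kmol; ν_E = −1, so ξ = 166.6/1 = 166.6 kmol.
Outlet amounts (n = n₀ + ν ξ):
  E: 275.8 − 1(166.6) = 109.2
  F: 628.4 − 1(166.6) = 461.8
  D: 0 + 1(166.6) = 166.6
Total out = 737.6 kmol; y_D = 166.6 / 737.6 = 0.2258.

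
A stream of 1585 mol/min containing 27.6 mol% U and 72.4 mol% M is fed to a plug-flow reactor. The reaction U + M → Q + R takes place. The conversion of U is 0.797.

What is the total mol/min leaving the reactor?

U reacted = 0.797 × 437.5 = 348.7 mol/min; ν_U = −1, so ξ = 348.7/1 = 348.7 mol/min.
Outlet amounts (n = n₀ + ν ξ):
  U: 437.5 − 1(348.7) = 88.8
  M: 1148 − 1(348.7) = 798.9
  Q: 0 + 1(348.7) = 348.7
  R: 0 + 1(348.7) = 348.7
Total out = 88.8 + 798.9 + 348.7 + 348.7 = 1585 mol/min.

1590 mol/min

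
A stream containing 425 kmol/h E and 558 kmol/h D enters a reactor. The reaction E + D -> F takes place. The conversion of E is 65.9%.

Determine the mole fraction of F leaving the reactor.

0.398

E reacted = 0.659 × 425 = 280.1 kmol/h; ν_E = −1, so ξ = 280.1/1 = 280.1 kmol/h.
Outlet amounts (n = n₀ + ν ξ):
  E: 425 − 1(280.1) = 144.9
  D: 558 − 1(280.1) = 277.9
  F: 0 + 1(280.1) = 280.1
Total out = 702.9 kmol/h; y_F = 280.1 / 702.9 = 0.3984.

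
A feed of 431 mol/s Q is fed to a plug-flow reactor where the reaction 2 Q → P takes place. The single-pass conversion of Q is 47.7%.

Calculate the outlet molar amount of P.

Q reacted = 0.477 × 431 = 205.6 mol/s; ν_Q = −2, so ξ = 205.6/2 = 102.8 mol/s.
Outlet amounts (n = n₀ + ν ξ):
  Q: 431 − 2(102.8) = 225.4
  P: 0 + 1(102.8) = 102.8

103 mol/s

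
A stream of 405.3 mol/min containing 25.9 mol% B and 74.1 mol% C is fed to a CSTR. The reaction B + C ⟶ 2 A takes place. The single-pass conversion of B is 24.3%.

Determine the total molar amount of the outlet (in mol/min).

B reacted = 0.243 × 105 = 25.51 mol/min; ν_B = −1, so ξ = 25.51/1 = 25.51 mol/min.
Outlet amounts (n = n₀ + ν ξ):
  B: 105 − 1(25.51) = 79.46
  C: 300.3 − 1(25.51) = 274.8
  A: 0 + 2(25.51) = 51.02
Total out = 79.46 + 274.8 + 51.02 = 405.3 mol/min.

405 mol/min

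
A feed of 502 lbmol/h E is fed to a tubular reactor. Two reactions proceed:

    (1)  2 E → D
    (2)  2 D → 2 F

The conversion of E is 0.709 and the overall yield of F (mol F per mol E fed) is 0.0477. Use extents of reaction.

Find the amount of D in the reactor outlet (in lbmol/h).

Conversion of E: E consumed = 2ξ₁ = 0.709 × 502 → ξ₁ = 178 lbmol/h.
Yield of F: 2ξ₂ / 502 = 0.0477 → ξ₂ = 11.97 lbmol/h.
Outlet amounts (n = n₀ + Σ ν·ξ):
  E: 502 − 2(178) = 146.1
  D: 0 + 1(178) − 2(11.97) = 154
  F: 0 + 2(11.97) = 23.95

154 lbmol/h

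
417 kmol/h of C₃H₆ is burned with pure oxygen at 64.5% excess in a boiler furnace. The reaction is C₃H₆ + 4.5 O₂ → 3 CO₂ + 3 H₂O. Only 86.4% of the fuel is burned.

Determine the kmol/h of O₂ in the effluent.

Stoichiometric O₂ = 4.5 × 417 = 1876 kmol/h; O₂ fed = 1876 × 1.645 = 3087 kmol/h.
Fuel reacted = 0.864 × 417 → ξ = 360.3 kmol/h.
Outlet (n = n₀ + ν ξ):
  C₃H₆: 417 − 1(360.3) = 56.71
  O₂: 3087 − 4.5(360.3) = 1466
  CO₂: 0 + 3(360.3) = 1081
  H₂O: 0 + 3(360.3) = 1081

1470 kmol/h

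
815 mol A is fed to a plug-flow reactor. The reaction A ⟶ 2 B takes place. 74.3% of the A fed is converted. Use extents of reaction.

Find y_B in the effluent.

A reacted = 0.743 × 815 = 605.5 mol; ν_A = −1, so ξ = 605.5/1 = 605.5 mol.
Outlet amounts (n = n₀ + ν ξ):
  A: 815 − 1(605.5) = 209.5
  B: 0 + 2(605.5) = 1211
Total out = 1421 mol; y_B = 1211 / 1421 = 0.8526.

0.853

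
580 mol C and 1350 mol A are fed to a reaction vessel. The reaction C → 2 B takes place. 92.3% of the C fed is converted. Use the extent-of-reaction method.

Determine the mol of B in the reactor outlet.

1070 mol

C reacted = 0.923 × 580 = 535.3 mol; ν_C = −1, so ξ = 535.3/1 = 535.3 mol.
Outlet amounts (n = n₀ + ν ξ):
  C: 580 − 1(535.3) = 44.66
  B: 0 + 2(535.3) = 1071
  A: 1350 (inert)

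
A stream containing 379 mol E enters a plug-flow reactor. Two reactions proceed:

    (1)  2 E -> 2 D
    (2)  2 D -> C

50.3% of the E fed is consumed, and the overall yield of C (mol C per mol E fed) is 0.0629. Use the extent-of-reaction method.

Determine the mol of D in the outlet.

Conversion of E: E consumed = 2ξ₁ = 0.503 × 379 → ξ₁ = 95.32 mol.
Yield of C: 1ξ₂ / 379 = 0.0629 → ξ₂ = 23.84 mol.
Outlet amounts (n = n₀ + Σ ν·ξ):
  E: 379 − 2(95.32) = 188.4
  D: 0 + 2(95.32) − 2(23.84) = 143
  C: 0 + 1(23.84) = 23.84

143 mol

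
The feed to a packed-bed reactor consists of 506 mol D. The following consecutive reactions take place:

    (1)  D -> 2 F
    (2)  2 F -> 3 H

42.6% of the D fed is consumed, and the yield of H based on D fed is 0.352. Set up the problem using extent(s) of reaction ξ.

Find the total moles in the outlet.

Conversion of D: D consumed = 1ξ₁ = 0.426 × 506 → ξ₁ = 215.6 mol.
Yield of H: 3ξ₂ / 506 = 0.352 → ξ₂ = 59.37 mol.
Outlet amounts (n = n₀ + Σ ν·ξ):
  D: 506 − 1(215.6) = 290.4
  F: 0 + 2(215.6) − 2(59.37) = 312.4
  H: 0 + 3(59.37) = 178.1
Total out = 290.4 + 312.4 + 178.1 = 780.9 mol.

781 mol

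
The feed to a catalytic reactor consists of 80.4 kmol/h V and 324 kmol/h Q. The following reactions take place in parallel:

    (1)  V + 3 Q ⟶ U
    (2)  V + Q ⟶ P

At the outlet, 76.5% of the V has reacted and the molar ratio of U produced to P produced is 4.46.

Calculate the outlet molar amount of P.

Conversion of V: V consumed = 0.765 × 80.4 = 61.51 kmol/h = 1ξ₁ + 1ξ₂.
Selectivity: 1ξ₁ / (1ξ₂) = 4.46 → ξ₁ = 4.46 ξ₂.
Substitute: (1·4.46 + 1) ξ₂ = 61.51 → ξ₂ = 11.26 kmol/h, ξ₁ = 50.24 kmol/h.
Outlet amounts (n = n₀ + Σ ν·ξ):
  V: 80.4 − 1(50.24) − 1(11.26) = 18.89
  Q: 324 − 3(50.24) − 1(11.26) = 162
  U: 0 + 1(50.24) = 50.24
  P: 0 + 1(11.26) = 11.26

11.3 kmol/h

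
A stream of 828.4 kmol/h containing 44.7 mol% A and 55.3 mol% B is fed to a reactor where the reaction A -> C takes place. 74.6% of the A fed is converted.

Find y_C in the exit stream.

A reacted = 0.746 × 370.3 = 276.2 kmol/h; ν_A = −1, so ξ = 276.2/1 = 276.2 kmol/h.
Outlet amounts (n = n₀ + ν ξ):
  A: 370.3 − 1(276.2) = 94.05
  C: 0 + 1(276.2) = 276.2
  B: 458.1 (inert)
Total out = 828.4 kmol/h; y_C = 276.2 / 828.4 = 0.3335.

0.333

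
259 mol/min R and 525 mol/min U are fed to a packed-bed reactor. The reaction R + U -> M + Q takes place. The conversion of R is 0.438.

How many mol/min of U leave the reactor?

R reacted = 0.438 × 259 = 113.4 mol/min; ν_R = −1, so ξ = 113.4/1 = 113.4 mol/min.
Outlet amounts (n = n₀ + ν ξ):
  R: 259 − 1(113.4) = 145.6
  U: 525 − 1(113.4) = 411.6
  M: 0 + 1(113.4) = 113.4
  Q: 0 + 1(113.4) = 113.4

412 mol/min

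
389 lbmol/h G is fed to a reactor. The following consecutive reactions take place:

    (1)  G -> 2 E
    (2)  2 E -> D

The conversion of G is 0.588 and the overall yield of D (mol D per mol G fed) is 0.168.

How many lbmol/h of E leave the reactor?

Conversion of G: G consumed = 1ξ₁ = 0.588 × 389 → ξ₁ = 228.7 lbmol/h.
Yield of D: 1ξ₂ / 389 = 0.168 → ξ₂ = 65.35 lbmol/h.
Outlet amounts (n = n₀ + Σ ν·ξ):
  G: 389 − 1(228.7) = 160.3
  E: 0 + 2(228.7) − 2(65.35) = 326.8
  D: 0 + 1(65.35) = 65.35

327 lbmol/h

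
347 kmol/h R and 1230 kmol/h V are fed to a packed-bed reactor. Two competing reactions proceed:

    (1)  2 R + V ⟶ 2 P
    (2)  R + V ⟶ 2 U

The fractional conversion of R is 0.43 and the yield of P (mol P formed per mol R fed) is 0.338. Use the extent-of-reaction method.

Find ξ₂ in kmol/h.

ξ₂ = 31.9 kmol/h

Yield of P: 2ξ₁ / 347 = 0.338 → ξ₁ = 58.64 kmol/h.
Conversion of R: 2ξ₁ + 1ξ₂ = 0.43 × 347 = 149.2 → ξ₂ = 31.92 kmol/h.
Outlet amounts (n = n₀ + Σ ν·ξ):
  R: 347 − 2(58.64) − 1(31.92) = 197.8
  V: 1230 − 1(58.64) − 1(31.92) = 1139
  P: 0 + 2(58.64) = 117.3
  U: 0 + 2(31.92) = 63.85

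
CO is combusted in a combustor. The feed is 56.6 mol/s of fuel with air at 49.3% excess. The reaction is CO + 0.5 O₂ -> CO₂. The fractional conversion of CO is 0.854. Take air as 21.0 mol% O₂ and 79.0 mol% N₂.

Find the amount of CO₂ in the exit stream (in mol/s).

Stoichiometric O₂ = 0.5 × 56.6 = 28.3 mol/s; O₂ fed = 28.3 × 1.493 = 42.25 mol/s.
N₂ fed = 42.25 × 79/21 = 158.9 mol/s.
Fuel reacted = 0.854 × 56.6 → ξ = 48.34 mol/s.
Outlet (n = n₀ + ν ξ):
  CO: 56.6 − 1(48.34) = 8.264
  O₂: 42.25 − 0.5(48.34) = 18.08
  N₂: 158.9 (inert)
  CO₂: 0 + 1(48.34) = 48.34

48.3 mol/s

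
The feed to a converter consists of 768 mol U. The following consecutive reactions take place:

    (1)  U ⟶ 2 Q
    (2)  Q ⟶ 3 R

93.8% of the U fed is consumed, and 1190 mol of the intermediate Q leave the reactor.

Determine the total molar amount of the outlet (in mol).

1990 mol

Conversion of U: U consumed = 1ξ₁ = 0.938 × 768 → ξ₁ = 720.4 mol.
Q balance: n_Q = 0 + 2ξ₁ − 1ξ₂ = 1190 → ξ₂ = (2·720.4 − 1190)/1 = 250.8 mol.
Outlet amounts (n = n₀ + Σ ν·ξ):
  U: 768 − 1(720.4) = 47.62
  Q: 0 + 2(720.4) − 1(250.8) = 1190
  R: 0 + 3(250.8) = 752.3
Total out = 47.62 + 1190 + 752.3 = 1990 mol.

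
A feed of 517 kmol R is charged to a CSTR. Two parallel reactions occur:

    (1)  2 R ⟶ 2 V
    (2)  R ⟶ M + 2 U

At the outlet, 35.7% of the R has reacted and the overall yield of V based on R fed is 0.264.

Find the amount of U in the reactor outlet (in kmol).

96.2 kmol

Yield of V: 2ξ₁ / 517 = 0.264 → ξ₁ = 68.24 kmol.
Conversion of R: 2ξ₁ + 1ξ₂ = 0.357 × 517 = 184.6 → ξ₂ = 48.08 kmol.
Outlet amounts (n = n₀ + Σ ν·ξ):
  R: 517 − 2(68.24) − 1(48.08) = 332.4
  V: 0 + 2(68.24) = 136.5
  M: 0 + 1(48.08) = 48.08
  U: 0 + 2(48.08) = 96.16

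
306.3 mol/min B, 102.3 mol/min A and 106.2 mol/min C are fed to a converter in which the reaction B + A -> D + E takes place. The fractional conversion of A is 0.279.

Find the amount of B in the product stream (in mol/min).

278 mol/min

A reacted = 0.279 × 102.3 = 28.54 mol/min; ν_A = −1, so ξ = 28.54/1 = 28.54 mol/min.
Outlet amounts (n = n₀ + ν ξ):
  B: 306.3 − 1(28.54) = 277.8
  A: 102.3 − 1(28.54) = 73.76
  D: 0 + 1(28.54) = 28.54
  E: 0 + 1(28.54) = 28.54
  C: 106.2 (inert)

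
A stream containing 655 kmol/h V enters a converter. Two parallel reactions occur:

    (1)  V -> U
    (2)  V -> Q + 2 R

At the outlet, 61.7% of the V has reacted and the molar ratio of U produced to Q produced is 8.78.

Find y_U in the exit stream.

Conversion of V: V consumed = 0.617 × 655 = 404.1 kmol/h = 1ξ₁ + 1ξ₂.
Selectivity: 1ξ₁ / (1ξ₂) = 8.78 → ξ₁ = 8.78 ξ₂.
Substitute: (1·8.78 + 1) ξ₂ = 404.1 → ξ₂ = 41.32 kmol/h, ξ₁ = 362.8 kmol/h.
Outlet amounts (n = n₀ + Σ ν·ξ):
  V: 655 − 1(362.8) − 1(41.32) = 250.9
  U: 0 + 1(362.8) = 362.8
  Q: 0 + 1(41.32) = 41.32
  R: 0 + 2(41.32) = 82.65
Total out = 737.6 kmol/h; y_U = 362.8 / 737.6 = 0.4919.

0.492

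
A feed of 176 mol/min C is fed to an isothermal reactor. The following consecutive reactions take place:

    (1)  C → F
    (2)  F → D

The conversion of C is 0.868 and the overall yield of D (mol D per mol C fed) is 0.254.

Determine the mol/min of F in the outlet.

Conversion of C: C consumed = 1ξ₁ = 0.868 × 176 → ξ₁ = 152.8 mol/min.
Yield of D: 1ξ₂ / 176 = 0.254 → ξ₂ = 44.7 mol/min.
Outlet amounts (n = n₀ + Σ ν·ξ):
  C: 176 − 1(152.8) = 23.23
  F: 0 + 1(152.8) − 1(44.7) = 108.1
  D: 0 + 1(44.7) = 44.7

108 mol/min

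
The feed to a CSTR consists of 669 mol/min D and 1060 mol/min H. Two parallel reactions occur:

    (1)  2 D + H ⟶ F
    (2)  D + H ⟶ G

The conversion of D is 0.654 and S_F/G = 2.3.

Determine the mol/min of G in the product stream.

78.1 mol/min

Conversion of D: D consumed = 0.654 × 669 = 437.5 mol/min = 2ξ₁ + 1ξ₂.
Selectivity: 1ξ₁ / (1ξ₂) = 2.3 → ξ₁ = 2.3 ξ₂.
Substitute: (2·2.3 + 1) ξ₂ = 437.5 → ξ₂ = 78.13 mol/min, ξ₁ = 179.7 mol/min.
Outlet amounts (n = n₀ + Σ ν·ξ):
  D: 669 − 2(179.7) − 1(78.13) = 231.5
  H: 1060 − 1(179.7) − 1(78.13) = 802.2
  F: 0 + 1(179.7) = 179.7
  G: 0 + 1(78.13) = 78.13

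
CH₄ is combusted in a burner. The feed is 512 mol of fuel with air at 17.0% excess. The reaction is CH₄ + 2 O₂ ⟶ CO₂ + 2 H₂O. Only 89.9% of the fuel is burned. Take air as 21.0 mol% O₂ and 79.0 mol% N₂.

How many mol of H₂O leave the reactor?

921 mol

Stoichiometric O₂ = 2 × 512 = 1024 mol; O₂ fed = 1024 × 1.170 = 1198 mol.
N₂ fed = 1198 × 79/21 = 4507 mol.
Fuel reacted = 0.899 × 512 → ξ = 460.3 mol.
Outlet (n = n₀ + ν ξ):
  CH₄: 512 − 1(460.3) = 51.71
  O₂: 1198 − 2(460.3) = 277.5
  N₂: 4507 (inert)
  CO₂: 0 + 1(460.3) = 460.3
  H₂O: 0 + 2(460.3) = 920.6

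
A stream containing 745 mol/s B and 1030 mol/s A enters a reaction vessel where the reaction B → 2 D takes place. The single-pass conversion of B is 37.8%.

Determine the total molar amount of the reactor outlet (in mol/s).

B reacted = 0.378 × 745 = 281.6 mol/s; ν_B = −1, so ξ = 281.6/1 = 281.6 mol/s.
Outlet amounts (n = n₀ + ν ξ):
  B: 745 − 1(281.6) = 463.4
  D: 0 + 2(281.6) = 563.2
  A: 1030 (inert)
Total out = 463.4 + 563.2 + 1030 = 2057 mol/s.

2060 mol/s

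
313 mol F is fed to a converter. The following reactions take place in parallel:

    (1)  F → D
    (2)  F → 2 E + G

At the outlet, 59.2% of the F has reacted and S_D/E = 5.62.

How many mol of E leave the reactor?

Conversion of F: F consumed = 0.592 × 313 = 185.3 mol = 1ξ₁ + 1ξ₂.
Selectivity: 1ξ₁ / (2ξ₂) = 5.62 → ξ₁ = 11.24 ξ₂.
Substitute: (1·11.24 + 1) ξ₂ = 185.3 → ξ₂ = 15.14 mol, ξ₁ = 170.2 mol.
Outlet amounts (n = n₀ + Σ ν·ξ):
  F: 313 − 1(170.2) − 1(15.14) = 127.7
  D: 0 + 1(170.2) = 170.2
  E: 0 + 2(15.14) = 30.28
  G: 0 + 1(15.14) = 15.14

30.3 mol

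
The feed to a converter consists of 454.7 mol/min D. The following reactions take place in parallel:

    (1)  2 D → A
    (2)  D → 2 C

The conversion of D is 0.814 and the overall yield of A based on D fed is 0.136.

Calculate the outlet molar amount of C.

493 mol/min

Yield of A: 1ξ₁ / 454.7 = 0.136 → ξ₁ = 61.84 mol/min.
Conversion of D: 2ξ₁ + 1ξ₂ = 0.814 × 454.7 = 370.1 → ξ₂ = 246.4 mol/min.
Outlet amounts (n = n₀ + Σ ν·ξ):
  D: 454.7 − 2(61.84) − 1(246.4) = 84.57
  A: 0 + 1(61.84) = 61.84
  C: 0 + 2(246.4) = 492.9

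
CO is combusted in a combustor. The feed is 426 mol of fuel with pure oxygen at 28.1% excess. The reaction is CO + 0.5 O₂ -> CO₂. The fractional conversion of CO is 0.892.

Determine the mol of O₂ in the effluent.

Stoichiometric O₂ = 0.5 × 426 = 213 mol; O₂ fed = 213 × 1.281 = 272.9 mol.
Fuel reacted = 0.892 × 426 → ξ = 380 mol.
Outlet (n = n₀ + ν ξ):
  CO: 426 − 1(380) = 46.01
  O₂: 272.9 − 0.5(380) = 82.86
  CO₂: 0 + 1(380) = 380

82.9 mol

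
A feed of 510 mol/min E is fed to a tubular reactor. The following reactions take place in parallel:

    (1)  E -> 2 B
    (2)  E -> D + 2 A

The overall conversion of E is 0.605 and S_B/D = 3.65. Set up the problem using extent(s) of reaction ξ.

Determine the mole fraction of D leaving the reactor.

Conversion of E: E consumed = 0.605 × 510 = 308.6 mol/min = 1ξ₁ + 1ξ₂.
Selectivity: 2ξ₁ / (1ξ₂) = 3.65 → ξ₁ = 1.825 ξ₂.
Substitute: (1·1.825 + 1) ξ₂ = 308.6 → ξ₂ = 109.2 mol/min, ξ₁ = 199.3 mol/min.
Outlet amounts (n = n₀ + Σ ν·ξ):
  E: 510 − 1(199.3) − 1(109.2) = 201.5
  B: 0 + 2(199.3) = 398.7
  D: 0 + 1(109.2) = 109.2
  A: 0 + 2(109.2) = 218.4
Total out = 927.8 mol/min; y_D = 109.2 / 927.8 = 0.1177.

0.118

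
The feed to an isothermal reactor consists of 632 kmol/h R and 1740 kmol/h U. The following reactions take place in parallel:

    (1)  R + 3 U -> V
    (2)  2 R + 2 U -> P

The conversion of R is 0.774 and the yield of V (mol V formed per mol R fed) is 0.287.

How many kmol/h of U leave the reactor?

888 kmol/h

Yield of V: 1ξ₁ / 632 = 0.287 → ξ₁ = 181.4 kmol/h.
Conversion of R: 1ξ₁ + 2ξ₂ = 0.774 × 632 = 489.2 → ξ₂ = 153.9 kmol/h.
Outlet amounts (n = n₀ + Σ ν·ξ):
  R: 632 − 1(181.4) − 2(153.9) = 142.8
  U: 1740 − 3(181.4) − 2(153.9) = 888.1
  V: 0 + 1(181.4) = 181.4
  P: 0 + 1(153.9) = 153.9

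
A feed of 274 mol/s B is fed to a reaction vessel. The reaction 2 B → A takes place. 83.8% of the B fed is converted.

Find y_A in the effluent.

0.721

B reacted = 0.838 × 274 = 229.6 mol/s; ν_B = −2, so ξ = 229.6/2 = 114.8 mol/s.
Outlet amounts (n = n₀ + ν ξ):
  B: 274 − 2(114.8) = 44.39
  A: 0 + 1(114.8) = 114.8
Total out = 159.2 mol/s; y_A = 114.8 / 159.2 = 0.7212.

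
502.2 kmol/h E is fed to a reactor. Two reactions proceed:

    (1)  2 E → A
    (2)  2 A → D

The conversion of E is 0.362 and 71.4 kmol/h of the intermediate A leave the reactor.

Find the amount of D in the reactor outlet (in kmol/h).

9.75 kmol/h

Conversion of E: E consumed = 2ξ₁ = 0.362 × 502.2 → ξ₁ = 90.9 kmol/h.
A balance: n_A = 0 + 1ξ₁ − 2ξ₂ = 71.4 → ξ₂ = (1·90.9 − 71.4)/2 = 9.749 kmol/h.
Outlet amounts (n = n₀ + Σ ν·ξ):
  E: 502.2 − 2(90.9) = 320.4
  A: 0 + 1(90.9) − 2(9.749) = 71.4
  D: 0 + 1(9.749) = 9.749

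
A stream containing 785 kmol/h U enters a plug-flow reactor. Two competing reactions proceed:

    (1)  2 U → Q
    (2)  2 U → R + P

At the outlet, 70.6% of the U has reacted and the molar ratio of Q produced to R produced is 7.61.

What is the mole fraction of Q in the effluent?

Conversion of U: U consumed = 0.706 × 785 = 554.2 kmol/h = 2ξ₁ + 2ξ₂.
Selectivity: 1ξ₁ / (1ξ₂) = 7.61 → ξ₁ = 7.61 ξ₂.
Substitute: (2·7.61 + 2) ξ₂ = 554.2 → ξ₂ = 32.18 kmol/h, ξ₁ = 244.9 kmol/h.
Outlet amounts (n = n₀ + Σ ν·ξ):
  U: 785 − 2(244.9) − 2(32.18) = 230.8
  Q: 0 + 1(244.9) = 244.9
  R: 0 + 1(32.18) = 32.18
  P: 0 + 1(32.18) = 32.18
Total out = 540.1 kmol/h; y_Q = 244.9 / 540.1 = 0.4535.

0.453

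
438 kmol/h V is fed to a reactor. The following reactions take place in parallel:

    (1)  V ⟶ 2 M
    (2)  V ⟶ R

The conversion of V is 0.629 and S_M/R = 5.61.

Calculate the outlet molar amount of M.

Conversion of V: V consumed = 0.629 × 438 = 275.5 kmol/h = 1ξ₁ + 1ξ₂.
Selectivity: 2ξ₁ / (1ξ₂) = 5.61 → ξ₁ = 2.805 ξ₂.
Substitute: (1·2.805 + 1) ξ₂ = 275.5 → ξ₂ = 72.41 kmol/h, ξ₁ = 203.1 kmol/h.
Outlet amounts (n = n₀ + Σ ν·ξ):
  V: 438 − 1(203.1) − 1(72.41) = 162.5
  M: 0 + 2(203.1) = 406.2
  R: 0 + 1(72.41) = 72.41

406 kmol/h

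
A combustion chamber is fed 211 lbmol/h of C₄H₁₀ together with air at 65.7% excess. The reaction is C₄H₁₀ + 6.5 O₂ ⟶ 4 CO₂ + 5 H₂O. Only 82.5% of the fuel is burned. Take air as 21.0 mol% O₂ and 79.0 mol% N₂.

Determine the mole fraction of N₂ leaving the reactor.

0.757

Stoichiometric O₂ = 6.5 × 211 = 1372 lbmol/h; O₂ fed = 1372 × 1.657 = 2273 lbmol/h.
N₂ fed = 2273 × 79/21 = 8549 lbmol/h.
Fuel reacted = 0.825 × 211 → ξ = 174.1 lbmol/h.
Outlet (n = n₀ + ν ξ):
  C₄H₁₀: 211 − 1(174.1) = 36.93
  O₂: 2273 − 6.5(174.1) = 1141
  N₂: 8549 (inert)
  CO₂: 0 + 4(174.1) = 696.3
  H₂O: 0 + 5(174.1) = 870.4
Total out = 11290 lbmol/h; y_N₂ = 8549 / 11290 = 0.757.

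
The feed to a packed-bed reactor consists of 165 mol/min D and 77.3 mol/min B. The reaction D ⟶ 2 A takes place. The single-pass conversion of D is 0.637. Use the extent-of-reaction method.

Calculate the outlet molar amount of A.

D reacted = 0.637 × 165 = 105.1 mol/min; ν_D = −1, so ξ = 105.1/1 = 105.1 mol/min.
Outlet amounts (n = n₀ + ν ξ):
  D: 165 − 1(105.1) = 59.89
  A: 0 + 2(105.1) = 210.2
  B: 77.3 (inert)

210 mol/min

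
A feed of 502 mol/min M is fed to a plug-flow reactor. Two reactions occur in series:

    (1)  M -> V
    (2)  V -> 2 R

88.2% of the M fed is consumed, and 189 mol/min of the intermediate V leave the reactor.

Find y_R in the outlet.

0.672

Conversion of M: M consumed = 1ξ₁ = 0.882 × 502 → ξ₁ = 442.8 mol/min.
V balance: n_V = 0 + 1ξ₁ − 1ξ₂ = 189 → ξ₂ = (1·442.8 − 189)/1 = 253.8 mol/min.
Outlet amounts (n = n₀ + Σ ν·ξ):
  M: 502 − 1(442.8) = 59.24
  V: 0 + 1(442.8) − 1(253.8) = 189
  R: 0 + 2(253.8) = 507.5
Total out = 755.8 mol/min; y_R = 507.5 / 755.8 = 0.6715.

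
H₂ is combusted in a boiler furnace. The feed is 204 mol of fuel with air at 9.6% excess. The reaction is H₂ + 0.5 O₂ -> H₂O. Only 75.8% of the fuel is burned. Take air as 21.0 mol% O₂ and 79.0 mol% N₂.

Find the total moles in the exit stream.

Stoichiometric O₂ = 0.5 × 204 = 102 mol; O₂ fed = 102 × 1.096 = 111.8 mol.
N₂ fed = 111.8 × 79/21 = 420.6 mol.
Fuel reacted = 0.758 × 204 → ξ = 154.6 mol.
Outlet (n = n₀ + ν ξ):
  H₂: 204 − 1(154.6) = 49.37
  O₂: 111.8 − 0.5(154.6) = 34.48
  N₂: 420.6 (inert)
  H₂O: 0 + 1(154.6) = 154.6
Total out = 49.37 + 34.48 + 420.6 + 154.6 = 659 mol.

659 mol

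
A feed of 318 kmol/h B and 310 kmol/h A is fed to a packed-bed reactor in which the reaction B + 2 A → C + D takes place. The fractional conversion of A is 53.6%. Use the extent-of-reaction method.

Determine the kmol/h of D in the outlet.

83.1 kmol/h

A reacted = 0.536 × 310 = 166.2 kmol/h; ν_A = −2, so ξ = 166.2/2 = 83.08 kmol/h.
Outlet amounts (n = n₀ + ν ξ):
  B: 318 − 1(83.08) = 234.9
  A: 310 − 2(83.08) = 143.8
  C: 0 + 1(83.08) = 83.08
  D: 0 + 1(83.08) = 83.08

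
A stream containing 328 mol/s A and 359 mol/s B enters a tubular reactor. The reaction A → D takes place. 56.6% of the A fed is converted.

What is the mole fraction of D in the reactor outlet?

0.27

A reacted = 0.566 × 328 = 185.6 mol/s; ν_A = −1, so ξ = 185.6/1 = 185.6 mol/s.
Outlet amounts (n = n₀ + ν ξ):
  A: 328 − 1(185.6) = 142.4
  D: 0 + 1(185.6) = 185.6
  B: 359 (inert)
Total out = 687 mol/s; y_D = 185.6 / 687 = 0.2702.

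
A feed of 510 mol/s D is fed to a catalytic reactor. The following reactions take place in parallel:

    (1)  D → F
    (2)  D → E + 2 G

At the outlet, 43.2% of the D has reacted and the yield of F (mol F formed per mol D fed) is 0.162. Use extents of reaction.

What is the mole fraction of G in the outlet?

0.351

Yield of F: 1ξ₁ / 510 = 0.162 → ξ₁ = 82.62 mol/s.
Conversion of D: 1ξ₁ + 1ξ₂ = 0.432 × 510 = 220.3 → ξ₂ = 137.7 mol/s.
Outlet amounts (n = n₀ + Σ ν·ξ):
  D: 510 − 1(82.62) − 1(137.7) = 289.7
  F: 0 + 1(82.62) = 82.62
  E: 0 + 1(137.7) = 137.7
  G: 0 + 2(137.7) = 275.4
Total out = 785.4 mol/s; y_G = 275.4 / 785.4 = 0.3506.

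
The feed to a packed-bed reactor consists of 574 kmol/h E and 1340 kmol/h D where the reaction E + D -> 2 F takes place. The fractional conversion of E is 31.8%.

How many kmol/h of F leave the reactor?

365 kmol/h

E reacted = 0.318 × 574 = 182.5 kmol/h; ν_E = −1, so ξ = 182.5/1 = 182.5 kmol/h.
Outlet amounts (n = n₀ + ν ξ):
  E: 574 − 1(182.5) = 391.5
  D: 1340 − 1(182.5) = 1157
  F: 0 + 2(182.5) = 365.1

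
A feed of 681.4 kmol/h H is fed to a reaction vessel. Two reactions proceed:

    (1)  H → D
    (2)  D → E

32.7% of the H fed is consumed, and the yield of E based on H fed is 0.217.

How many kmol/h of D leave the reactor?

Conversion of H: H consumed = 1ξ₁ = 0.327 × 681.4 → ξ₁ = 222.8 kmol/h.
Yield of E: 1ξ₂ / 681.4 = 0.217 → ξ₂ = 147.9 kmol/h.
Outlet amounts (n = n₀ + Σ ν·ξ):
  H: 681.4 − 1(222.8) = 458.6
  D: 0 + 1(222.8) − 1(147.9) = 74.95
  E: 0 + 1(147.9) = 147.9

75 kmol/h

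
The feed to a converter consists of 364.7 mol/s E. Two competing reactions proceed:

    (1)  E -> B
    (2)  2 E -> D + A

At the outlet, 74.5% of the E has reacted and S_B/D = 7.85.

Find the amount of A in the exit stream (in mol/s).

27.6 mol/s

Conversion of E: E consumed = 0.745 × 364.7 = 271.7 mol/s = 1ξ₁ + 2ξ₂.
Selectivity: 1ξ₁ / (1ξ₂) = 7.85 → ξ₁ = 7.85 ξ₂.
Substitute: (1·7.85 + 2) ξ₂ = 271.7 → ξ₂ = 27.58 mol/s, ξ₁ = 216.5 mol/s.
Outlet amounts (n = n₀ + Σ ν·ξ):
  E: 364.7 − 1(216.5) − 2(27.58) = 93
  B: 0 + 1(216.5) = 216.5
  D: 0 + 1(27.58) = 27.58
  A: 0 + 1(27.58) = 27.58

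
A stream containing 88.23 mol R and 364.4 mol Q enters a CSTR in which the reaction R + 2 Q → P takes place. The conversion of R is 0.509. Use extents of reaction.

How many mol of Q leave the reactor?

R reacted = 0.509 × 88.23 = 44.91 mol; ν_R = −1, so ξ = 44.91/1 = 44.91 mol.
Outlet amounts (n = n₀ + ν ξ):
  R: 88.23 − 1(44.91) = 43.32
  Q: 364.4 − 2(44.91) = 274.6
  P: 0 + 1(44.91) = 44.91

275 mol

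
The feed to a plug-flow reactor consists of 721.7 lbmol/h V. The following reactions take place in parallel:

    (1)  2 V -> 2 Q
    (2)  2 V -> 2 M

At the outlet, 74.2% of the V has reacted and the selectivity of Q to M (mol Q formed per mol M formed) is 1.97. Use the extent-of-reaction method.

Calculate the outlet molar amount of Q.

Conversion of V: V consumed = 0.742 × 721.7 = 535.5 lbmol/h = 2ξ₁ + 2ξ₂.
Selectivity: 2ξ₁ / (2ξ₂) = 1.97 → ξ₁ = 1.97 ξ₂.
Substitute: (2·1.97 + 2) ξ₂ = 535.5 → ξ₂ = 90.15 lbmol/h, ξ₁ = 177.6 lbmol/h.
Outlet amounts (n = n₀ + Σ ν·ξ):
  V: 721.7 − 2(177.6) − 2(90.15) = 186.2
  Q: 0 + 2(177.6) = 355.2
  M: 0 + 2(90.15) = 180.3

355 lbmol/h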